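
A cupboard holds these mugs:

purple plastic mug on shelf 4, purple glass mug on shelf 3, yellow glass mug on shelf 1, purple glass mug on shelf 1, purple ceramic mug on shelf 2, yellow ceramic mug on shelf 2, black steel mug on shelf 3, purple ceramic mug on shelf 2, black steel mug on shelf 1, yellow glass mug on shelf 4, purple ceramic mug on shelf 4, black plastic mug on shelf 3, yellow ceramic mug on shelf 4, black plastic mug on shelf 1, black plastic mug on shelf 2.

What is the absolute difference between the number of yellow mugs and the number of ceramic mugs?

1

yellow mugs: 4. ceramic mugs: 5.
|4 − 5| = 5 − 4 = 1.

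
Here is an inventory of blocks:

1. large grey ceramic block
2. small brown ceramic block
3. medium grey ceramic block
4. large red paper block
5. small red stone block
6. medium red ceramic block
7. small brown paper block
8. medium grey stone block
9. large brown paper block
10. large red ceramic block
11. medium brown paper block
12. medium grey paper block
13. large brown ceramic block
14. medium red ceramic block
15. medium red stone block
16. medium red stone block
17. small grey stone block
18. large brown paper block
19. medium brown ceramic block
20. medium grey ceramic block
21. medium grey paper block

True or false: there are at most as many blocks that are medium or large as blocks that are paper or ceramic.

blocks that are medium or large: 17.
blocks that are paper or ceramic: 16.
The claim requires 17 ≤ 16, which does not hold.

False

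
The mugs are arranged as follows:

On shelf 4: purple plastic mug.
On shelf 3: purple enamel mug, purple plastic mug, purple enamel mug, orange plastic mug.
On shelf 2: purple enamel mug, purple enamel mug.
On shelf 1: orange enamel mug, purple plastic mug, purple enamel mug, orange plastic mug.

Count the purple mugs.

8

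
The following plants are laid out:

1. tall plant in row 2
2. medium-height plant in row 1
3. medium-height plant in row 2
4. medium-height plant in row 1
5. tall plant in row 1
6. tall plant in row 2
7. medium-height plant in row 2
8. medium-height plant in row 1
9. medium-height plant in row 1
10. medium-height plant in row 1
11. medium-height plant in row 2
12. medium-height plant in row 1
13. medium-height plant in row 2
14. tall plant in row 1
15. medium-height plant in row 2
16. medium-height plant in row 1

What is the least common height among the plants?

tall

Counts by height: medium-height 12, tall 4.
The minimum is 4, held uniquely by tall.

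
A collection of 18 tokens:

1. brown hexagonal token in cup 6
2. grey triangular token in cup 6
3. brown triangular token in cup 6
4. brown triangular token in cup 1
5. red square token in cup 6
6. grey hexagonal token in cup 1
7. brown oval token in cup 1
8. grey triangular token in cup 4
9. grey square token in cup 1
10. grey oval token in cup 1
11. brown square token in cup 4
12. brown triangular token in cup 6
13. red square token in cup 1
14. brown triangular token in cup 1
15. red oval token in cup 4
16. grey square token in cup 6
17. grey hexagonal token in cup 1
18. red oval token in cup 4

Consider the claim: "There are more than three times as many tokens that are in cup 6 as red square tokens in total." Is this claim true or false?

tokens in cup 6: 6.
red square tokens: 2.
The claim requires 6 > 3 × 2 = 6, which does not hold.

False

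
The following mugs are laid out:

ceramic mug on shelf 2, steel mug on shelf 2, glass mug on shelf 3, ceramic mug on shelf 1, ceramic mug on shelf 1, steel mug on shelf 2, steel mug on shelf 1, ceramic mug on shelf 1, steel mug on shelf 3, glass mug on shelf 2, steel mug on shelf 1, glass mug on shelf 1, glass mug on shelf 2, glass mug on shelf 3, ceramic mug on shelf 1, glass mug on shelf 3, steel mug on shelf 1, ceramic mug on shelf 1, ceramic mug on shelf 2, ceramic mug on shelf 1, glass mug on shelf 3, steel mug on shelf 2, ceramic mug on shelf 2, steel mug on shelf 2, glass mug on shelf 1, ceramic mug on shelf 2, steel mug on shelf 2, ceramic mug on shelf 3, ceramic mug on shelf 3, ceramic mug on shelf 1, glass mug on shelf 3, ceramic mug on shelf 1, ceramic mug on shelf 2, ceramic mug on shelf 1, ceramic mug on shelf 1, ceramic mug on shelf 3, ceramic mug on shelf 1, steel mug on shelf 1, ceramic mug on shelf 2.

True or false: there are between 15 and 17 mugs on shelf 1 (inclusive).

True

There are 17 mugs on shelf 1.
The claim requires 15 ≤ 17 ≤ 17, which holds.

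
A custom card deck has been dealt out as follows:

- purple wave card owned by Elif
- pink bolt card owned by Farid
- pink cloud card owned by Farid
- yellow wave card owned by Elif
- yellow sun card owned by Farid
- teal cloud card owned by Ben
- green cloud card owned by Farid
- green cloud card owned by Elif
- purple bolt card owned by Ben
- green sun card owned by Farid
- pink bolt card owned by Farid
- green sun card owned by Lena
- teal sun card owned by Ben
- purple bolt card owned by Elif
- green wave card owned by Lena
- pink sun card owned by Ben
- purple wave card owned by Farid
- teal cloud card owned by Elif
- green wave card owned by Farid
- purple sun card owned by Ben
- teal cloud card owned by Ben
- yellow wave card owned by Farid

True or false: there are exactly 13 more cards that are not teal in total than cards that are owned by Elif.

There are 18 cards that are not teal.
Count of cards owned by Elif: 5.
The claim requires 18 − 5 (= 13) to equal 13, which holds.

True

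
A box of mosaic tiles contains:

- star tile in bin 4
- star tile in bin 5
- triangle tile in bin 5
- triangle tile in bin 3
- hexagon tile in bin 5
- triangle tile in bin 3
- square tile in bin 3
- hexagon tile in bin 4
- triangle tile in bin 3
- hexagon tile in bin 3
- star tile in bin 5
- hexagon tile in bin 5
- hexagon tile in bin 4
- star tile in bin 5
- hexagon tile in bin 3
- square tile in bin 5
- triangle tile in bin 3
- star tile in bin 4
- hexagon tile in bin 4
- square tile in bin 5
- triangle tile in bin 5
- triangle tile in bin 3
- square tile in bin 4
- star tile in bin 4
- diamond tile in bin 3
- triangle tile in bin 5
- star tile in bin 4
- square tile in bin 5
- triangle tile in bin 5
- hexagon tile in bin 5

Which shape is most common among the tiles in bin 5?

Counts by shape (restricted to tiles in bin 5): triangle 4, star 3, square 3, hexagon 3.
The maximum is 4, held uniquely by triangle.

triangle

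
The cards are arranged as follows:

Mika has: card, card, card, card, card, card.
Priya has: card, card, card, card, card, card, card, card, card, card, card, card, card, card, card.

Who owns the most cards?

Priya

Counts by player: Priya→15, Mika→6.
The maximum is 15, held uniquely by Priya.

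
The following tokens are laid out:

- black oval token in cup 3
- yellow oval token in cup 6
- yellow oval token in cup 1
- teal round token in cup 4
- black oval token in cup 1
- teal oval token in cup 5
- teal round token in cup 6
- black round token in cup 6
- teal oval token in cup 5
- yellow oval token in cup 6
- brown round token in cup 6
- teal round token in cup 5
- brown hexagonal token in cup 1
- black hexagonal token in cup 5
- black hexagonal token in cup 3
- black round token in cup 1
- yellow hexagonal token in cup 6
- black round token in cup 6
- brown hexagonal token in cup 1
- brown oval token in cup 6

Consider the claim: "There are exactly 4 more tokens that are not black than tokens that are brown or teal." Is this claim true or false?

tokens that are not black: 13.
tokens that are brown or teal: 9.
The claim requires 13 − 9 (= 4) to equal 4, which holds.

True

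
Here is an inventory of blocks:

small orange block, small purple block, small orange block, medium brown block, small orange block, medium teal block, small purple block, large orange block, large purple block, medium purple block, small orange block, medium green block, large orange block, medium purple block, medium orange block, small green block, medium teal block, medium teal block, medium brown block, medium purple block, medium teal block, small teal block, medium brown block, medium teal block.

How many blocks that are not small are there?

16

Total blocks: 24; with the excluded value: 8; remaining 24 − 8 = 16.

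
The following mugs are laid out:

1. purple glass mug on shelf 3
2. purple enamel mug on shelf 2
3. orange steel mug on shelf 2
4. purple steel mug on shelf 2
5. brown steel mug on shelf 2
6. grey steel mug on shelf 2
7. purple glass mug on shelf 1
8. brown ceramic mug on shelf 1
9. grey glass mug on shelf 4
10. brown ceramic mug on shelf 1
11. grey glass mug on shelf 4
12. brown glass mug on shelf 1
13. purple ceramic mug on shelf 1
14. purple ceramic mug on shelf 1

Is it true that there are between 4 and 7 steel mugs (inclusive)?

True

steel mugs: 4.
The claim requires 4 ≤ 4 ≤ 7, which holds.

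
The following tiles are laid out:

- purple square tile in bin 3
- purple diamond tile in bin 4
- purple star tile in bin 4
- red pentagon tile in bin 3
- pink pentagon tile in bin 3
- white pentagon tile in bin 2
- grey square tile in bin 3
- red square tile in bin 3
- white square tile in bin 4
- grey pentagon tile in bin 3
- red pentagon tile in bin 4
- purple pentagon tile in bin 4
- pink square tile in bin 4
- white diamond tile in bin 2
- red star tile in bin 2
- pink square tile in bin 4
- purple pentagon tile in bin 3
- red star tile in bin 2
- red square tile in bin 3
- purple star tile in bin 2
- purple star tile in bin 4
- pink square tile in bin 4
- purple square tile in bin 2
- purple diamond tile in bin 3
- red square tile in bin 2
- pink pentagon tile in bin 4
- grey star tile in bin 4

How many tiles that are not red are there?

20

Total tiles: 27; with the excluded value: 7; remaining 27 − 7 = 20.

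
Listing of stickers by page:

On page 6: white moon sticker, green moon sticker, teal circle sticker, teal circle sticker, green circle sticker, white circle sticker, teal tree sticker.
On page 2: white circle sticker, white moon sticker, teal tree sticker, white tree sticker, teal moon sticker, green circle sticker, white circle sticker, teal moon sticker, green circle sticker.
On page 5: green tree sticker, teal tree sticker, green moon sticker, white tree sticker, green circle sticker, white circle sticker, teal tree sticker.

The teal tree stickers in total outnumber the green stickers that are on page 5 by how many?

teal tree stickers: 4.
green stickers on page 5: 3.
4 − 3 = 1.

1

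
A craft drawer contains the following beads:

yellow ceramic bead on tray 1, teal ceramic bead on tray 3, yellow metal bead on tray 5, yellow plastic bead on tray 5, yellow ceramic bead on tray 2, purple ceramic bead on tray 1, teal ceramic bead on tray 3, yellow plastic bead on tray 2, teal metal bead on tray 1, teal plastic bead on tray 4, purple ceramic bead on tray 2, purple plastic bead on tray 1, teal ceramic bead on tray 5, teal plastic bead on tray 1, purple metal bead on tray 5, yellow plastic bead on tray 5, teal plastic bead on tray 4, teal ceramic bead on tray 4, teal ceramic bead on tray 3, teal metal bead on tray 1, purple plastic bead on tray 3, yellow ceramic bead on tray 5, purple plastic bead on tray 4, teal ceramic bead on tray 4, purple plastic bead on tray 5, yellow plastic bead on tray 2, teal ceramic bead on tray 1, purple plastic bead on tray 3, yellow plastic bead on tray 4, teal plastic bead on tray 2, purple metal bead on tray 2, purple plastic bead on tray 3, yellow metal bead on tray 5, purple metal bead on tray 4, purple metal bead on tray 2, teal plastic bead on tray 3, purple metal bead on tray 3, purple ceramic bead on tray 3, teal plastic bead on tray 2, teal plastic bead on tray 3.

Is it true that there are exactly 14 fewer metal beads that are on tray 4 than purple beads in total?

False

|metal beads on tray 4| = 1.
|purple beads| = 14.
The claim requires 14 − 1 (= 13) to equal 14, which does not hold.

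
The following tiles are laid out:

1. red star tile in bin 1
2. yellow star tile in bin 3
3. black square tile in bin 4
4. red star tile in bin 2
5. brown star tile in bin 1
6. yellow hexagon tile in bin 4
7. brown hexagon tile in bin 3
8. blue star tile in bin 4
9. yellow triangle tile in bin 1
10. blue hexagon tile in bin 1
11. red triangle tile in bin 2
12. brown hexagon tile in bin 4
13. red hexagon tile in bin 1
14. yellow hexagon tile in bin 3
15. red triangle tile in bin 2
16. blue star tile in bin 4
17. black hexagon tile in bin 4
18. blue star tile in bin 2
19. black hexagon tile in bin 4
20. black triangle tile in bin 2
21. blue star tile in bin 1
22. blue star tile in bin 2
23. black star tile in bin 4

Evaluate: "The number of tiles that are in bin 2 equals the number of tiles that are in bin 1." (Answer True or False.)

|tiles in bin 2| = 6.
|tiles in bin 1| = 6.
The claim requires 6 = 6, which holds.

True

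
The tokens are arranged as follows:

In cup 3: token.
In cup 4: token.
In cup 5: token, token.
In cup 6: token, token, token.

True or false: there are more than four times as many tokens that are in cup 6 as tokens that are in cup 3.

tokens in cup 6: 3.
tokens in cup 3: 1.
The claim requires 3 > 4 × 1 = 4, which does not hold.

False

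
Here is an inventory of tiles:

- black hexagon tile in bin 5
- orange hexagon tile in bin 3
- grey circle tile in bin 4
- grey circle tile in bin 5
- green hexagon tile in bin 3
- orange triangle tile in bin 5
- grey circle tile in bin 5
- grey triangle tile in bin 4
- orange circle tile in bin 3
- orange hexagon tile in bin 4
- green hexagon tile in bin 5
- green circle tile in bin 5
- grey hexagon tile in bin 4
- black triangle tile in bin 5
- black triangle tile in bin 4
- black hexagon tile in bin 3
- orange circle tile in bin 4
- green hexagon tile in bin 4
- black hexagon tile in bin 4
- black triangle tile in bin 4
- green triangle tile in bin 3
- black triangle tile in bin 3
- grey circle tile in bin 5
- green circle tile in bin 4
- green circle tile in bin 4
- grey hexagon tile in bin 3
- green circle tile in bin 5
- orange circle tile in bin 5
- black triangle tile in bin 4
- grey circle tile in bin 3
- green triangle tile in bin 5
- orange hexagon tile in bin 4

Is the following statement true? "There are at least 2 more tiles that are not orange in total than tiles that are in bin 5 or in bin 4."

|tiles that are not orange| = 25.
|tiles in bin 5 or in bin 4| = 24.
The claim requires 25 − 24 = 1 ≥ 2, which does not hold.

False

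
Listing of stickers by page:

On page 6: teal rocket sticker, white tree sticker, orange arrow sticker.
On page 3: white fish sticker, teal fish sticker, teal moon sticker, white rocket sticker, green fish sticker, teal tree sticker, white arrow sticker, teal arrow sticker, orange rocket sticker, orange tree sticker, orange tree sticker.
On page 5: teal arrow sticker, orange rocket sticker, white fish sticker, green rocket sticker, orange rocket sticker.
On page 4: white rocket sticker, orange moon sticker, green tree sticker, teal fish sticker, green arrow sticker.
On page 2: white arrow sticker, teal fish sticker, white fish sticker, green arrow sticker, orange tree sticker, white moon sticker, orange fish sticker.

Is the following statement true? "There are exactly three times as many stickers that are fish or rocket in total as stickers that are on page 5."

True

stickers that are fish or rocket: 15.
stickers on page 5: 5.
The claim requires 15 = 3 × 5 = 15, which holds.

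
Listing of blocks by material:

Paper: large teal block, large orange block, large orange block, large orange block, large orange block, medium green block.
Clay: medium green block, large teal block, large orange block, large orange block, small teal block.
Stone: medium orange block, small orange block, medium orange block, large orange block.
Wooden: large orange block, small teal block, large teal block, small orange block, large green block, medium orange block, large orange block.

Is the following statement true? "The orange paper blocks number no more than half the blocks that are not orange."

There are 4 orange paper blocks.
There are 8 blocks that are not orange.
The claim requires 2 × 4 = 8 ≤ 8, which holds.

True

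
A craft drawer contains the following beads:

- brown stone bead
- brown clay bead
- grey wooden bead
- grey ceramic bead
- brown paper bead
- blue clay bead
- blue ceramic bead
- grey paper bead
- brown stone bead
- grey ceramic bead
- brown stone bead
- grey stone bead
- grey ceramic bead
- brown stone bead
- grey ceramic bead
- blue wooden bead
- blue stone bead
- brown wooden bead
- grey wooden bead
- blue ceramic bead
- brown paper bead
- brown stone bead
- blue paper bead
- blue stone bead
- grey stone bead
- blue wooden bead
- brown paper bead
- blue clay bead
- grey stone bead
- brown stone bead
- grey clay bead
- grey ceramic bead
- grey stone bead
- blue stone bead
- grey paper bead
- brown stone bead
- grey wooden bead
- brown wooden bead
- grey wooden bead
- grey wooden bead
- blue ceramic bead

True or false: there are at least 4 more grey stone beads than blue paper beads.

False

There are 4 grey stone beads.
There is 1 blue paper bead.
The claim requires 4 − 1 = 3 ≥ 4, which does not hold.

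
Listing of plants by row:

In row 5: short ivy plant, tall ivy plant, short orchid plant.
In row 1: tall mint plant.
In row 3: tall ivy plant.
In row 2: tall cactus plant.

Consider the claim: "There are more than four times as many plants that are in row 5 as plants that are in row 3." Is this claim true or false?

False

There are 3 plants in row 5.
There is 1 plant in row 3.
The claim requires 3 > 4 × 1 = 4, which does not hold.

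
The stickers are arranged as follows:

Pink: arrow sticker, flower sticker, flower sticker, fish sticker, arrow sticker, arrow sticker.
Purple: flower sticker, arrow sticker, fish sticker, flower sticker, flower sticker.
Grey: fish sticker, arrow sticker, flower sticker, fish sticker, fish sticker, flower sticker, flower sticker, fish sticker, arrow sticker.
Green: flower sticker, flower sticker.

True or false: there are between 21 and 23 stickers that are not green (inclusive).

|stickers that are not green| = 20.
The claim requires 21 ≤ 20 ≤ 23, which does not hold.

False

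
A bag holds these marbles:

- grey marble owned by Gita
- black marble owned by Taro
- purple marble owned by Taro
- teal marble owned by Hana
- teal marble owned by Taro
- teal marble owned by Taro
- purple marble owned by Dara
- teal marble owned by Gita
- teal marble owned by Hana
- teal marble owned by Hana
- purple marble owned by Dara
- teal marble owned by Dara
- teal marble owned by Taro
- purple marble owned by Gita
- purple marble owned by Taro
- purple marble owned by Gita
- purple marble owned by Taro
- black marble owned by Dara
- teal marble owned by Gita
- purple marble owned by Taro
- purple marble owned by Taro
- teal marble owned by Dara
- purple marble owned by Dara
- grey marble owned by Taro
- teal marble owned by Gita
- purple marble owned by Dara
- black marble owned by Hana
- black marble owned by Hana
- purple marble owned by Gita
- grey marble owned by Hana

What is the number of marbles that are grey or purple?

15

grey: 3; purple: 12; together 3 + 12 = 15.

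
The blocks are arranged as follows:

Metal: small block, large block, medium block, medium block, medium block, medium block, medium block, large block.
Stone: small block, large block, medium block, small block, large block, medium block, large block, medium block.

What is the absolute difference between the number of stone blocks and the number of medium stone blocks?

5

stone blocks: 8. medium stone blocks: 3.
|8 − 3| = 8 − 3 = 5.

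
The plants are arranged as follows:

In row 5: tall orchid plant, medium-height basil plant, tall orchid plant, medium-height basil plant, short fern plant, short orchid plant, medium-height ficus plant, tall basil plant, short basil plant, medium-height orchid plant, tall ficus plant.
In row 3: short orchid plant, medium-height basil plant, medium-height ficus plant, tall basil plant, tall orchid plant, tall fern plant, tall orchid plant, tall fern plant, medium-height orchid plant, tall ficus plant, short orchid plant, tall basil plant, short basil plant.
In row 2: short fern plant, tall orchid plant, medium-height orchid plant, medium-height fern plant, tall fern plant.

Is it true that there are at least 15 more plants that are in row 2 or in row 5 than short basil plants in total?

False

There are 16 plants in row 2 or in row 5.
There are 2 short basil plants.
The claim requires 16 − 2 = 14 ≥ 15, which does not hold.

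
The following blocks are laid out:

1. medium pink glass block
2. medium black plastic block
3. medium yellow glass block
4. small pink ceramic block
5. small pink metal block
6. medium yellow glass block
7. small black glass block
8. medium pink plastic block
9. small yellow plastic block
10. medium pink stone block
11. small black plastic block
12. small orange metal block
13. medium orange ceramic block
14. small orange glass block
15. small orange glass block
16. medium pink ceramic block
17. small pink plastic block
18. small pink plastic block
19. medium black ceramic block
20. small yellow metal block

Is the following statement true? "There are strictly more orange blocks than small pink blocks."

False

orange blocks: 4.
small pink blocks: 4.
The claim requires 4 > 4, which does not hold.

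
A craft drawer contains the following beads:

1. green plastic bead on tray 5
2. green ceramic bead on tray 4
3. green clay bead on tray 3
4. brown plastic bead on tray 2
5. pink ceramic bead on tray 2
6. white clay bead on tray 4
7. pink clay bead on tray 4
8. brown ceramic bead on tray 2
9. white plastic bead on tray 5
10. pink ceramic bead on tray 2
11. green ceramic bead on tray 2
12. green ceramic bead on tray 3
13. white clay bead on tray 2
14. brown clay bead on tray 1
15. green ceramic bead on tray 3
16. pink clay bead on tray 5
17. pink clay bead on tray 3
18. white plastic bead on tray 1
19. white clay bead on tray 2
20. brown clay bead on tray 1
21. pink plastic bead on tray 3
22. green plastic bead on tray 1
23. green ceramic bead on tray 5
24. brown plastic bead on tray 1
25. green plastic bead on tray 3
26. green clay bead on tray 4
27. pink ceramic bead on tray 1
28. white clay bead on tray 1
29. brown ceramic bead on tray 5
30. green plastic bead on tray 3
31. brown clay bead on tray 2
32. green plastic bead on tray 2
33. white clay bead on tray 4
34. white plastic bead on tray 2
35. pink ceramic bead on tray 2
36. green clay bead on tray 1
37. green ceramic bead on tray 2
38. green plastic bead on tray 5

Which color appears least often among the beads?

brown

Counts by color: green 15, white 8, pink 8, brown 7.
The minimum is 7, held uniquely by brown.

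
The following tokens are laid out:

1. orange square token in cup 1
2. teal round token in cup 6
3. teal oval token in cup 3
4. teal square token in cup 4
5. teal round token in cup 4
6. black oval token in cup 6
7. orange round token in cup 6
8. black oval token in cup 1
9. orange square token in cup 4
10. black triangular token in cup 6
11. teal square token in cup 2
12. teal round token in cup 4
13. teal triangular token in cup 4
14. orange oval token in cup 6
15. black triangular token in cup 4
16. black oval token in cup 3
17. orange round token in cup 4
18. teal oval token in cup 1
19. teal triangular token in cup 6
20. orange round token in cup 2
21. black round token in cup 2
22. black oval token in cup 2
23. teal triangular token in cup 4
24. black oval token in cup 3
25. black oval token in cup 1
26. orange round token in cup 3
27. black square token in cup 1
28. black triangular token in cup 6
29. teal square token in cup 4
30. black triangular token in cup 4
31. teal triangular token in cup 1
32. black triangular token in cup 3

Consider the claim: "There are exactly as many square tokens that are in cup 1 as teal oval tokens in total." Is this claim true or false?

|square tokens in cup 1| = 2.
|teal oval tokens| = 2.
The claim requires 2 = 2, which holds.

True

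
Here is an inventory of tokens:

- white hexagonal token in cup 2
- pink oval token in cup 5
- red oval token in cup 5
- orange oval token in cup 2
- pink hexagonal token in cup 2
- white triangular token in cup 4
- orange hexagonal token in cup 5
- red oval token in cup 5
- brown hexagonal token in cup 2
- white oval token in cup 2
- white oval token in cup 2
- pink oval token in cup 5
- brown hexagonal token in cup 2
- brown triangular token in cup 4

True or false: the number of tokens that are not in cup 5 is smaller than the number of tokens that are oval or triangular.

False

tokens that are not in cup 5: 9.
tokens that are oval or triangular: 9.
The claim requires 9 < 9, which does not hold.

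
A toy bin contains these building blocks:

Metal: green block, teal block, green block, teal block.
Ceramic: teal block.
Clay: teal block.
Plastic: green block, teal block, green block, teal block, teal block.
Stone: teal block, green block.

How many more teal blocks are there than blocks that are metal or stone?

teal blocks: 8.
blocks that are metal or stone: 6.
8 − 6 = 2.

2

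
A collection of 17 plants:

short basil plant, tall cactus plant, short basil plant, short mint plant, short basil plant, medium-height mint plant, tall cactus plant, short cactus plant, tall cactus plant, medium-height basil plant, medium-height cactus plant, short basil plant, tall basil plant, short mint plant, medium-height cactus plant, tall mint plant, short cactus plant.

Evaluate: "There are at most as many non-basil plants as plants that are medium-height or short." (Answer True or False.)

True

|non-basil plants| = 11.
|plants that are medium-height or short| = 12.
The claim requires 11 ≤ 12, which holds.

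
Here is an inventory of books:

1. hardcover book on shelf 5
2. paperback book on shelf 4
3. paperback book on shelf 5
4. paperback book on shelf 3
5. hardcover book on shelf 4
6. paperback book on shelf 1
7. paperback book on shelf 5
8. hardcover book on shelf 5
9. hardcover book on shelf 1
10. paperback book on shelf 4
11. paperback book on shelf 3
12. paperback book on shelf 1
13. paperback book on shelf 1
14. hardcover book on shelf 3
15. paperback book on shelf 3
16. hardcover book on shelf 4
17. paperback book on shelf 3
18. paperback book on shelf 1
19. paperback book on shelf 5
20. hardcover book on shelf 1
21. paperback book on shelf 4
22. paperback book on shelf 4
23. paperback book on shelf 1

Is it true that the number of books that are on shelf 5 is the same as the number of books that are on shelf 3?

True

There are 5 books on shelf 5.
There are 5 books on shelf 3.
The claim requires 5 = 5, which holds.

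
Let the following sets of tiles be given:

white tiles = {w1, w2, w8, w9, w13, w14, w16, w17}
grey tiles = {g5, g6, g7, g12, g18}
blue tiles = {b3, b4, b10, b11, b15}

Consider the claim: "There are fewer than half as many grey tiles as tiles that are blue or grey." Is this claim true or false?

grey tiles: 5.
tiles that are blue or grey: 10.
The claim requires 2 × 5 = 10 < 10, which does not hold.

False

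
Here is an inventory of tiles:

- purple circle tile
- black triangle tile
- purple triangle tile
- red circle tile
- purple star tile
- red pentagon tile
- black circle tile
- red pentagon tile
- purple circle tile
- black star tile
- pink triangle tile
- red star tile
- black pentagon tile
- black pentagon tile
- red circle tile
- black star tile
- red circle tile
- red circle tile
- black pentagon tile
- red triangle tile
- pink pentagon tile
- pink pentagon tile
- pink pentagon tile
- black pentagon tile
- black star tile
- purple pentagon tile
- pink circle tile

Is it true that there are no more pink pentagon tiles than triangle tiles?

There are 3 pink pentagon tiles.
There are 4 triangle tiles.
The claim requires 3 ≤ 4, which holds.

True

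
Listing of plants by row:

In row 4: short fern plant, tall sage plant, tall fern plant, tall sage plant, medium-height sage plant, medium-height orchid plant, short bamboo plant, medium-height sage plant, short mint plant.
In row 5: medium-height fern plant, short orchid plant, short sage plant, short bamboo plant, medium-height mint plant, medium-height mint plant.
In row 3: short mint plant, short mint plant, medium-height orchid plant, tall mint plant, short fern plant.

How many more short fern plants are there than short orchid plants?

1

short fern plants: 2.
short orchid plants: 1.
2 − 1 = 1.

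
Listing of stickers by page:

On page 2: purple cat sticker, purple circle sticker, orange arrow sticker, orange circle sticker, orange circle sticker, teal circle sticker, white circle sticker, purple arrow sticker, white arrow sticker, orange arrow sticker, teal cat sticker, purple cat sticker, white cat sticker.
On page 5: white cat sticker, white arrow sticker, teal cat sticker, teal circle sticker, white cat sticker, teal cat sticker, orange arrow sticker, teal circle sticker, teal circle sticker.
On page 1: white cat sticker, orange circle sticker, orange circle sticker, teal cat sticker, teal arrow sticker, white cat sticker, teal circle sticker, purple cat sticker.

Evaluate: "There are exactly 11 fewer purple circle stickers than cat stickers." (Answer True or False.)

True

|purple circle stickers| = 1.
|cat stickers| = 12.
The claim requires 12 − 1 (= 11) to equal 11, which holds.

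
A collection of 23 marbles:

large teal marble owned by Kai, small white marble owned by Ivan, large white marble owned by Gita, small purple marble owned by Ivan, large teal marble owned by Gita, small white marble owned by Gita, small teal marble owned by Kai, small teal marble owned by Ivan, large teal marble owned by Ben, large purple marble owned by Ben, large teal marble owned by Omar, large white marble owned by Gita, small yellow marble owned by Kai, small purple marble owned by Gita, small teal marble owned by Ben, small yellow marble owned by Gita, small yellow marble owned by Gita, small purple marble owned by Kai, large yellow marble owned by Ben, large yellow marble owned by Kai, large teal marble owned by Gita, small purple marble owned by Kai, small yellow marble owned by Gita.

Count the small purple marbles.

4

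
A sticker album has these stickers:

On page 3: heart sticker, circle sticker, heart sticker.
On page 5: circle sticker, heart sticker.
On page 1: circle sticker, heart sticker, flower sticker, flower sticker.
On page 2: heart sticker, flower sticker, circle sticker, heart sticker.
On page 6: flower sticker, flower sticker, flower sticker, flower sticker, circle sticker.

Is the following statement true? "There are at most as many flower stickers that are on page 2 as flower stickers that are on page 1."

True

flower stickers on page 2: 1.
flower stickers on page 1: 2.
The claim requires 1 ≤ 2, which holds.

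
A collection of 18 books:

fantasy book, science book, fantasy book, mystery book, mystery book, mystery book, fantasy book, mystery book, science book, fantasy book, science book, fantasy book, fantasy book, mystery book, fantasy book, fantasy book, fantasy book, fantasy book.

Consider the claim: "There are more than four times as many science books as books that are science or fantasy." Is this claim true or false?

science books: 3.
books that are science or fantasy: 13.
The claim requires 3 > 4 × 13 = 52, which does not hold.

False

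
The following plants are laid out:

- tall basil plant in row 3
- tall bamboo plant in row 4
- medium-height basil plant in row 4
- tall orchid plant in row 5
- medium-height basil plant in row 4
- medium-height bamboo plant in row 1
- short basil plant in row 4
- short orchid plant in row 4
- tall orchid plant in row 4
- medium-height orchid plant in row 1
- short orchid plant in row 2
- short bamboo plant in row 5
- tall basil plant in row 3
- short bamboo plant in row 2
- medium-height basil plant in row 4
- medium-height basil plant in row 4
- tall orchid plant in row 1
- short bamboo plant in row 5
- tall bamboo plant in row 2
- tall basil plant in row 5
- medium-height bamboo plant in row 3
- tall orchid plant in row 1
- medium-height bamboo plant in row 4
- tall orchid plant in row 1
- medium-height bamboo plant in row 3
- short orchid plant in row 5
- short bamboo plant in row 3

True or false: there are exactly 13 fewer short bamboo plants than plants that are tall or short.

False

There are 4 short bamboo plants.
There are 18 plants that are tall or short.
The claim requires 18 − 4 (= 14) to equal 13, which does not hold.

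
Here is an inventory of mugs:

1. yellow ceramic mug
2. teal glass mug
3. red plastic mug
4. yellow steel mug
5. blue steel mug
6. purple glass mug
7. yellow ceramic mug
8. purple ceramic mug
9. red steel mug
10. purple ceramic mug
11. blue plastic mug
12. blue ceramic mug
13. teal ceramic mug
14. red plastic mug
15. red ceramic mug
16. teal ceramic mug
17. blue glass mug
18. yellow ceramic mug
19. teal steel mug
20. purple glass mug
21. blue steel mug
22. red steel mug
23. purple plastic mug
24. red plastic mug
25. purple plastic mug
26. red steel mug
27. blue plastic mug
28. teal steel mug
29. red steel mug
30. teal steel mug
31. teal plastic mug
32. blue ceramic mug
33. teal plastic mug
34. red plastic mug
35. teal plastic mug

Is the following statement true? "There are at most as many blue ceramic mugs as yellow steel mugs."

There are 2 blue ceramic mugs.
There is 1 yellow steel mug.
The claim requires 2 ≤ 1, which does not hold.

False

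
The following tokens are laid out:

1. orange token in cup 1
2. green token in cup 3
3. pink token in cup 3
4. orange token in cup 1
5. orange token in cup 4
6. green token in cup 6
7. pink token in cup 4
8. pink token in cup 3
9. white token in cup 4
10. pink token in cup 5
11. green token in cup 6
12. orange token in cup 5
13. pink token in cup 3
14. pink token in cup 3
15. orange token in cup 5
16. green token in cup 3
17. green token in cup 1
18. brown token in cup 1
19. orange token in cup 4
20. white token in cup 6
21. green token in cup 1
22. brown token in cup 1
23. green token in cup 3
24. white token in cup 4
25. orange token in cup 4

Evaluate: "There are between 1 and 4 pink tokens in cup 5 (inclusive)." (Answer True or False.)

pink tokens in cup 5: 1.
The claim requires 1 ≤ 1 ≤ 4, which holds.

True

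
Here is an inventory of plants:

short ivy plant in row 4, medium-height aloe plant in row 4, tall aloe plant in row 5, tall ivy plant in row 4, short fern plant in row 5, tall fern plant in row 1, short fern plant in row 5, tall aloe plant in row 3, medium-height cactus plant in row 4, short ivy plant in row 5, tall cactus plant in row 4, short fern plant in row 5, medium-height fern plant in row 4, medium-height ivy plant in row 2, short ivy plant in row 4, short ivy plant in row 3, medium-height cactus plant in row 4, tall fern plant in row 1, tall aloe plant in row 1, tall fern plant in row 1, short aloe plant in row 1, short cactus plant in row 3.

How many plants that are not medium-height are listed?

17

Total plants: 22; with the excluded value: 5; remaining 22 − 5 = 17.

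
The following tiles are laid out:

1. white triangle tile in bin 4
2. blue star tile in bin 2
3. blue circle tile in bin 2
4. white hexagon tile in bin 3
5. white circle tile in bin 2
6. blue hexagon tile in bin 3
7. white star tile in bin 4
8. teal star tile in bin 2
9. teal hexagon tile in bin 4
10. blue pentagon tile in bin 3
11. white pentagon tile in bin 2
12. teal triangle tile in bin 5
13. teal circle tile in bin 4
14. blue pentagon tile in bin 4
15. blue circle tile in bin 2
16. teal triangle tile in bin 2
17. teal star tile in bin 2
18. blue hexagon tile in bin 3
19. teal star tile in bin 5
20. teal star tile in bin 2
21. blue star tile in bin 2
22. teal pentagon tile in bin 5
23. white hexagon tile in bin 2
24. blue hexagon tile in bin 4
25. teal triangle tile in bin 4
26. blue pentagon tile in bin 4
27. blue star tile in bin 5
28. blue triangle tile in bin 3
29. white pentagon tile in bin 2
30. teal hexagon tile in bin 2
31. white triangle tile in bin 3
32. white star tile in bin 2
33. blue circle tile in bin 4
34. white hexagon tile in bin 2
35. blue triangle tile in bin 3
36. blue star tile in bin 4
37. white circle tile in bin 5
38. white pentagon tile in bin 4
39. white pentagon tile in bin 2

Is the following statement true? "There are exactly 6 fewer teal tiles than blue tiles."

False

There are 11 teal tiles.
There are 15 blue tiles.
The claim requires 15 − 11 (= 4) to equal 6, which does not hold.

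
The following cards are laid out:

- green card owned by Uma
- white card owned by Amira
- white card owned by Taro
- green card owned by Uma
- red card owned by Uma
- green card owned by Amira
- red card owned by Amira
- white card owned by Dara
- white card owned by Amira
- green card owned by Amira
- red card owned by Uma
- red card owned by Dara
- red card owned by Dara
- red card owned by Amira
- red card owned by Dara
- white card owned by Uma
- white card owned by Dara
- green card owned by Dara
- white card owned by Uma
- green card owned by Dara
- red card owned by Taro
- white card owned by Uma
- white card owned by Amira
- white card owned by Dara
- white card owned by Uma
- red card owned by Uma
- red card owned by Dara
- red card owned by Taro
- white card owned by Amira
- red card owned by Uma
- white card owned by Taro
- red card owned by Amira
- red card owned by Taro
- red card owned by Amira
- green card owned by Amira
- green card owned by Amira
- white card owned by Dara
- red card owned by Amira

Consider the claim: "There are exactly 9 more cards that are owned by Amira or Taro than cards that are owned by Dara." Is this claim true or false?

False

|cards owned by Amira or Taro| = 18.
|cards owned by Dara| = 10.
The claim requires 18 − 10 (= 8) to equal 9, which does not hold.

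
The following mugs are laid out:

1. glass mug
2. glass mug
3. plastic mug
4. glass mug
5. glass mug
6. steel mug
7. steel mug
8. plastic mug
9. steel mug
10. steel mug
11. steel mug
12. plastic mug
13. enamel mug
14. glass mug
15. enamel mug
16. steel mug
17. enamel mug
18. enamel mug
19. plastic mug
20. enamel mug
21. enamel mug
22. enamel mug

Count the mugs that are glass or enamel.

enamel: 7; glass: 5; together 7 + 5 = 12.

12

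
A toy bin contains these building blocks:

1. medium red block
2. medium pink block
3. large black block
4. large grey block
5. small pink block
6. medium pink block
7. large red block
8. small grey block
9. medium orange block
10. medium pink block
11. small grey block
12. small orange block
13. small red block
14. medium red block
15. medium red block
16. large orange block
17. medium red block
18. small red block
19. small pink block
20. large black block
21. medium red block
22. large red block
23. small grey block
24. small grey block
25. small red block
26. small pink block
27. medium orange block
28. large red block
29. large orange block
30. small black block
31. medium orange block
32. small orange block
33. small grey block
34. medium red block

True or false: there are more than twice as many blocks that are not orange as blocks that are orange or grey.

True

There are 27 blocks that are not orange.
There are 13 blocks that are orange or grey.
The claim requires 27 > 2 × 13 = 26, which holds.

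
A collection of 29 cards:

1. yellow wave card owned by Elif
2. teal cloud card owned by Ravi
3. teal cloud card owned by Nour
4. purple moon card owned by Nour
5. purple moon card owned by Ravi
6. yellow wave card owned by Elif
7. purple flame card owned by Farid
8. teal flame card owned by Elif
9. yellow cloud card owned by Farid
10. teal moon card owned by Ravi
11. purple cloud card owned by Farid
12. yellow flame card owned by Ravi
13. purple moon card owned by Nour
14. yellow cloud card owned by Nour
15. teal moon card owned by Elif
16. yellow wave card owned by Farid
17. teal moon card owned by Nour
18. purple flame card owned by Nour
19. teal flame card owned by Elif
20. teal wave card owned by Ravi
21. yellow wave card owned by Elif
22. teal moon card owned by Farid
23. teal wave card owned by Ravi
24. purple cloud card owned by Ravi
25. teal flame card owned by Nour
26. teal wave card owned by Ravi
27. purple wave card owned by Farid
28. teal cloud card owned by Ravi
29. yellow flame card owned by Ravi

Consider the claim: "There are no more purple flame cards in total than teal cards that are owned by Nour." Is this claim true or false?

True

There are 2 purple flame cards.
Count of teal cards owned by Nour: 3.
The claim requires 2 ≤ 3, which holds.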